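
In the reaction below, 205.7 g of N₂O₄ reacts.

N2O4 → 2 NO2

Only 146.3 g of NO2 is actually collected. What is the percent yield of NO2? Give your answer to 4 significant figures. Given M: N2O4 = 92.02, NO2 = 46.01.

n(N2O4) = 205.70 g / 92.02 g/mol = 2.2354 mol.
From the equation the N2O4:NO2 mole ratio is 1:2, so n(NO2) = 2.2354 × 2/1 = 4.4708 mol.
Mass of NO2 = 4.4708 mol × 46.01 g/mol = 205.70 g.
This is the theoretical yield. Percent yield = 146.3 g / 205.70 g × 100% = 71.123%.

71.12 %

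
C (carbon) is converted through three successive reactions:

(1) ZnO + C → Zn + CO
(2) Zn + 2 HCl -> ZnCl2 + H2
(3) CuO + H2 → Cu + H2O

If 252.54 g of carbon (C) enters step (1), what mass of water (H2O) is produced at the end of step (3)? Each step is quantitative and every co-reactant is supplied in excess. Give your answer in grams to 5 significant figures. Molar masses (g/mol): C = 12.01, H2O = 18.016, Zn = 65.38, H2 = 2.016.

378.83 g

n(C) = 252.54 / 12.01 = 21.0275 mol.
Reaction (1): C→Zn ratio 1:1 ⇒ n(Zn) = 21.0275 mol.
Reaction (2): Zn→H2 ratio 1:1 ⇒ n(H2) = 21.0275 mol.
Reaction (3): H2→H2O ratio 1:1 ⇒ n(H2O) = 21.0275 mol.
Mass of H2O = 21.0275 × 18.016 = 378.831 g.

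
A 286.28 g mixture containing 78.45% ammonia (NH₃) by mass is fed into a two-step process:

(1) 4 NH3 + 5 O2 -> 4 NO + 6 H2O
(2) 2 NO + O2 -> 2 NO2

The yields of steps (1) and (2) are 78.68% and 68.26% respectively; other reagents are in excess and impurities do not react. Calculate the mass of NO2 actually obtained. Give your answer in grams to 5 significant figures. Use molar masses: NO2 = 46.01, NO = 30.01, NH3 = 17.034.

325.80 g

Pure NH3 = 286.28 × 0.7845 = 224.587 g.
n(NH3) = 224.587 / 17.034 = 13.1846 mol.
Step 1 (NH3:NO = 4:4): theoretical n(NO) = 13.1846 mol; at 78.68% yield, n(NO) = 10.3737 mol.
Step 2 (NO:NO2 = 2:2): theoretical n(NO2) = 10.3737 mol, so theoretical mass = 10.3737 × 46.01 = 477.292 g.
At 68.26% yield, actual mass of NO2 = 477.292 × 0.6826 = 325.799 g.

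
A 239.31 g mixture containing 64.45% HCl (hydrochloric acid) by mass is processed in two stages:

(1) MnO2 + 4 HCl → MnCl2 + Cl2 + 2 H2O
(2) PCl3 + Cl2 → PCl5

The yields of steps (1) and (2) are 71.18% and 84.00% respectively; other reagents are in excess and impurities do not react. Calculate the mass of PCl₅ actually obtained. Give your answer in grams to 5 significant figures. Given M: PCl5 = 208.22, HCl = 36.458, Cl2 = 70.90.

Pure HCl = 239.31 × 0.6445 = 154.235 g.
n(HCl) = 154.235 / 36.458 = 4.23049 mol.
Step 1 (HCl:Cl2 = 4:1): theoretical n(Cl2) = 1.05762 mol; at 71.18% yield, n(Cl2) = 0.752816 mol.
Step 2 (Cl2:PCl5 = 1:1): theoretical n(PCl5) = 0.752816 mol, so theoretical mass = 0.752816 × 208.22 = 156.751 g.
At 84.00% yield, actual mass of PCl5 = 156.751 × 0.8400 = 131.671 g.

131.67 g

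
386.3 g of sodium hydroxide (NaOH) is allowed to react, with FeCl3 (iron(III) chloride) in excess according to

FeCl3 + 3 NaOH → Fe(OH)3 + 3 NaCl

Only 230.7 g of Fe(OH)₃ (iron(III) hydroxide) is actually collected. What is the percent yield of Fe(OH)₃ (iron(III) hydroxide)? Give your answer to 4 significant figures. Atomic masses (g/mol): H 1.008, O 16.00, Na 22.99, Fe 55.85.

67.05 %

M(NaOH) = 22.99 + 16.00 + 1.008 = 39.998 g/mol.
M(Fe(OH)3) = 55.85 + 3(16.00) + 3(1.008) = 106.874 g/mol.
n(NaOH) = 386.30 g / 39.998 g/mol = 9.6580 mol.
From the equation the NaOH:Fe(OH)3 mole ratio is 3:1, so n(Fe(OH)3) = 9.6580 × 1/3 = 3.2193 mol.
Mass of Fe(OH)3 = 3.2193 mol × 106.874 g/mol = 344.06 g.
This is the theoretical yield. Percent yield = 230.7 g / 344.06 g × 100% = 67.052%.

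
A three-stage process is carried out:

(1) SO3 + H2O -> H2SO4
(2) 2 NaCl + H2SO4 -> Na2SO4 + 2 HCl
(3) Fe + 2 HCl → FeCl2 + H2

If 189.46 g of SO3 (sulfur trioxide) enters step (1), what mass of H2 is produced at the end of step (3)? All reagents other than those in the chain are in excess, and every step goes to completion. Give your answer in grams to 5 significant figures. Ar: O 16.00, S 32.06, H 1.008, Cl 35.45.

M(SO3) = 32.06 + 3(16.00) = 80.06 g/mol.
M(H2) = 2(1.008) = 2.016 g/mol.
n(SO3) = 189.46 / 80.06 = 2.36648 mol.
Reaction (1): SO3→H2SO4 ratio 1:1 ⇒ n(H2SO4) = 2.36648 mol.
Reaction (2): H2SO4→HCl ratio 1:2 ⇒ n(HCl) = 4.73295 mol.
Reaction (3): HCl→H2 ratio 2:1 ⇒ n(H2) = 2.36648 mol.
Mass of H2 = 2.36648 × 2.016 = 4.77081 g.

4.7708 g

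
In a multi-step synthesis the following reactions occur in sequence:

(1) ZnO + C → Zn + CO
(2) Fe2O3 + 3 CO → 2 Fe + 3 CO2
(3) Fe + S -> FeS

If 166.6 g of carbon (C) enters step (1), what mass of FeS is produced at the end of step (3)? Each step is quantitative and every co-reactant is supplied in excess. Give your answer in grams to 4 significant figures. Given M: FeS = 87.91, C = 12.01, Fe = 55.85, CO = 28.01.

813.0 g

n(C) = 166.6 / 12.01 = 13.872 mol.
Reaction (1): C→CO ratio 1:1 ⇒ n(CO) = 13.872 mol.
Reaction (2): CO→Fe ratio 3:2 ⇒ n(Fe) = 9.2478 mol.
Reaction (3): Fe→FeS ratio 1:1 ⇒ n(FeS) = 9.2478 mol.
Mass of FeS = 9.2478 × 87.91 = 812.98 g.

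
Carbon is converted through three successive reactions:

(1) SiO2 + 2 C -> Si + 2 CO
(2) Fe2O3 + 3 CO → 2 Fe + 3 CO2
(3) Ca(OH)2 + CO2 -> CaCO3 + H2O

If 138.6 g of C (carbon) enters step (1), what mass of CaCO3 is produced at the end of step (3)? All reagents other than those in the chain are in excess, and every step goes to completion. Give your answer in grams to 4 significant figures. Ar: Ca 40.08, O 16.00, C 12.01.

1155 g

M(C) = 12.01 g/mol.
M(CaCO3) = 40.08 + 12.01 + 3(16.00) = 100.09 g/mol.
n(C) = 138.6 / 12.01 = 11.540 mol.
Reaction (1): C→CO ratio 2:2 ⇒ n(CO) = 11.540 mol.
Reaction (2): CO→CO2 ratio 3:3 ⇒ n(CO2) = 11.540 mol.
Reaction (3): CO2→CaCO3 ratio 1:1 ⇒ n(CaCO3) = 11.540 mol.
Mass of CaCO3 = 11.540 × 100.09 = 1155.1 g.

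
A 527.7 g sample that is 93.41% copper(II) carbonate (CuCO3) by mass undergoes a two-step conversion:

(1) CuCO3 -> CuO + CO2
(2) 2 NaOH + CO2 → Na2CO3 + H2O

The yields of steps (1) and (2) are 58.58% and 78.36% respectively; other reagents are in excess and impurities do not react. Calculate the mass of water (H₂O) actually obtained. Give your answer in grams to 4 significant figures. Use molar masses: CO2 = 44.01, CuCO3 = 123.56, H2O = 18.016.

32.99 g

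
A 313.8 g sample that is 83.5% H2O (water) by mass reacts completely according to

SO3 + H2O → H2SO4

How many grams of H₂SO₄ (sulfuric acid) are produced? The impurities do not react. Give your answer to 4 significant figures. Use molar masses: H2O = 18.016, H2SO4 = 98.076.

1426 g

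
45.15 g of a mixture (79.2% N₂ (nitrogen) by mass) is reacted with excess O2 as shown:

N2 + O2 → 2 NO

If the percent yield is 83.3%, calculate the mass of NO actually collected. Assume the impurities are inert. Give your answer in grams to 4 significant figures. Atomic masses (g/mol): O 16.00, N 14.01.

63.81 g

Pure N2 available = 45.15 g × 0.792 = 35.759 g.
M(N2) = 2(14.01) = 28.02 g/mol.
M(NO) = 14.01 + 16.00 = 30.01 g/mol.
n(N2) = 35.759 g / 28.02 g/mol = 1.2762 mol.
From the equation the N2:NO mole ratio is 1:2, so n(NO) = 1.2762 × 2/1 = 2.5524 mol.
Mass of NO = 2.5524 mol × 30.01 g/mol = 76.597 g.
Actual mass collected = 76.597 g × 0.833 = 63.805 g.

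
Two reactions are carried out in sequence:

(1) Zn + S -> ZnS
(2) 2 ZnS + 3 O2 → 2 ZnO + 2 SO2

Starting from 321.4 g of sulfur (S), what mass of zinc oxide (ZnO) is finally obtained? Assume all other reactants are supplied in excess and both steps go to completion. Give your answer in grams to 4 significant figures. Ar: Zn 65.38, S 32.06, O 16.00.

815.8 g

M(S) = 32.06 g/mol.
M(ZnO) = 65.38 + 16.00 = 81.38 g/mol.
n(S) = 321.40 / 32.06 = 10.025 mol.
Step 1 gives a 1:1 ratio of S to ZnS, so n(ZnS) = 10.025 mol.
In step 2 the ZnS:ZnO ratio is 2:2, so n(ZnO) = 10.025 mol.
Mass of ZnO = 10.025 × 81.38 = 815.83 g.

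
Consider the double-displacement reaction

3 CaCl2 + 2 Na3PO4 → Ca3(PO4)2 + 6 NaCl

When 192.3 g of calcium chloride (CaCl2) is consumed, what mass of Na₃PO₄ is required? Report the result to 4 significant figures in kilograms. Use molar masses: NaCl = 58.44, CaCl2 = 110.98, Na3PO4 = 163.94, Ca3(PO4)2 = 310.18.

0.1894 kg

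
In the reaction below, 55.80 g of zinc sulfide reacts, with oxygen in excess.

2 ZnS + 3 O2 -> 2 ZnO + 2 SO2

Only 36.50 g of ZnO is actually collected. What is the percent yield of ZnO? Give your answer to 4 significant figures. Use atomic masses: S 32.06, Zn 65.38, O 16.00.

78.32 %

M(ZnS) = 65.38 + 32.06 = 97.44 g/mol.
M(ZnO) = 65.38 + 16.00 = 81.38 g/mol.
n(ZnS) = 55.800 g / 97.44 g/mol = 0.57266 mol.
From the equation the ZnS:ZnO mole ratio is 2:2, so n(ZnO) = 0.57266 × 2/2 = 0.57266 mol.
Mass of ZnO = 0.57266 mol × 81.38 g/mol = 46.603 g.
This is the theoretical yield. Percent yield = 36.50 g / 46.603 g × 100% = 78.321%.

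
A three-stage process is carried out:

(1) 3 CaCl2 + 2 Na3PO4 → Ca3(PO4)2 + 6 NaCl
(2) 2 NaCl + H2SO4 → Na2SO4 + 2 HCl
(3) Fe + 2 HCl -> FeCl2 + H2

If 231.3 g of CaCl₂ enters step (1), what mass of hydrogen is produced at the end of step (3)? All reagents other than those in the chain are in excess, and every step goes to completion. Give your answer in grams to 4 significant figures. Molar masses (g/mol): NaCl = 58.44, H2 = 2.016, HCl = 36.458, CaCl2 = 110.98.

n(CaCl2) = 231.3 / 110.98 = 2.0842 mol.
Reaction (1): CaCl2→NaCl ratio 3:6 ⇒ n(NaCl) = 4.1683 mol.
Reaction (2): NaCl→HCl ratio 2:2 ⇒ n(HCl) = 4.1683 mol.
Reaction (3): HCl→H2 ratio 2:1 ⇒ n(H2) = 2.0842 mol.
Mass of H2 = 2.0842 × 2.016 = 4.2017 g.

4.202 g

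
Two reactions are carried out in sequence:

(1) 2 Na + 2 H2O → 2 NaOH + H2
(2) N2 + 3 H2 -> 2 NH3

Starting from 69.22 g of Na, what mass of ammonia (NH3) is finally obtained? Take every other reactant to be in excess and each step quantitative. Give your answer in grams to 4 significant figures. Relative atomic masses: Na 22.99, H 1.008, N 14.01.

M(Na) = 22.99 g/mol.
M(NH3) = 14.01 + 3(1.008) = 17.034 g/mol.
n(Na) = 69.220 / 22.99 = 3.0109 mol.
Step 1 gives a 2:1 ratio of Na to H2, so n(H2) = 1.5054 mol.
In step 2 the H2:NH3 ratio is 3:2, so n(NH3) = 1.0036 mol.
Mass of NH3 = 1.0036 × 17.034 = 17.096 g.

17.10 g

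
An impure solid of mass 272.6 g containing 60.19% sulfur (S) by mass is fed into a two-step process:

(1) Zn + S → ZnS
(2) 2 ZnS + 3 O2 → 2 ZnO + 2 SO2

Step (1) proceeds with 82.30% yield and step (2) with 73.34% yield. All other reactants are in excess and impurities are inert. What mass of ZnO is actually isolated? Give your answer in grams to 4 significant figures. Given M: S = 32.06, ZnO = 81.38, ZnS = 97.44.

251.4 g

Pure S = 272.6 × 0.6019 = 164.08 g.
n(S) = 164.08 / 32.06 = 5.1178 mol.
Step 1 (S:ZnS = 1:1): theoretical n(ZnS) = 5.1178 mol; at 82.30% yield, n(ZnS) = 4.2120 mol.
Step 2 (ZnS:ZnO = 2:2): theoretical n(ZnO) = 4.2120 mol, so theoretical mass = 4.2120 × 81.38 = 342.77 g.
At 73.34% yield, actual mass of ZnO = 342.77 × 0.7334 = 251.39 g.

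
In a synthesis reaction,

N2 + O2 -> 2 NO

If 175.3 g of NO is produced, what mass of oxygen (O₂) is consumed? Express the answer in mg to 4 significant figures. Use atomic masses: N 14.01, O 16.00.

M(NO) = 14.01 + 16.00 = 30.01 g/mol.
M(O2) = 2(16.00) = 32.00 g/mol.
n(NO) = 175.30 g / 30.01 g/mol = 5.8414 mol.
From the equation the NO:O2 mole ratio is 2:1, so n(O2) = 5.8414 × 1/2 = 2.9207 mol.
Mass of O2 = 2.9207 mol × 32.00 g/mol = 93.462 g.
Converting to mg: 93.462 g = 93460 mg.

93460 mg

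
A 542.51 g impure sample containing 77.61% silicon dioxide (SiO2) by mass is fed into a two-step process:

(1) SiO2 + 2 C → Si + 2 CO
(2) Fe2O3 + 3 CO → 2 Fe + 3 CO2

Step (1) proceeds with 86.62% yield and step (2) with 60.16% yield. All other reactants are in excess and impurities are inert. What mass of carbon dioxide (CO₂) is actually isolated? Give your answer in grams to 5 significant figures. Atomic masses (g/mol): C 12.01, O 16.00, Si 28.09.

321.39 g

Pure SiO2 = 542.51 × 0.7761 = 421.042 g.
M(SiO2) = 28.09 + 2(16.00) = 60.09 g/mol.
M(CO2) = 12.01 + 2(16.00) = 44.01 g/mol.
n(SiO2) = 421.042 / 60.09 = 7.00686 mol.
Step 1 (SiO2:CO = 1:2): theoretical n(CO) = 14.0137 mol; at 86.62% yield, n(CO) = 12.1387 mol.
Step 2 (CO:CO2 = 3:3): theoretical n(CO2) = 12.1387 mol, so theoretical mass = 12.1387 × 44.01 = 534.223 g.
At 60.16% yield, actual mass of CO2 = 534.223 × 0.6016 = 321.389 g.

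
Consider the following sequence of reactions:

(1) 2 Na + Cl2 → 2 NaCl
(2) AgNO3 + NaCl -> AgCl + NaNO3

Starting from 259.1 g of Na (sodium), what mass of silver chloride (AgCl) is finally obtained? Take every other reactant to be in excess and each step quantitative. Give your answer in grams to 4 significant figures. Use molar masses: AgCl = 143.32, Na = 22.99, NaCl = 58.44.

1615 g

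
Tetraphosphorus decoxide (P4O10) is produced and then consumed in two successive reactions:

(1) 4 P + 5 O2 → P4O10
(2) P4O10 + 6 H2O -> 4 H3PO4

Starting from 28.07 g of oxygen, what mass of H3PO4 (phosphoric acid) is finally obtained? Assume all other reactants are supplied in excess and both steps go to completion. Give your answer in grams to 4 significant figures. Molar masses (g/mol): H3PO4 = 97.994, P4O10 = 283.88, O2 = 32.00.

68.77 g

n(O2) = 28.070 / 32.00 = 0.87719 mol.
Step 1 gives a 5:1 ratio of O2 to P4O10, so n(P4O10) = 0.17544 mol.
In step 2 the P4O10:H3PO4 ratio is 1:4, so n(H3PO4) = 0.70175 mol.
Mass of H3PO4 = 0.70175 × 97.994 = 68.767 g.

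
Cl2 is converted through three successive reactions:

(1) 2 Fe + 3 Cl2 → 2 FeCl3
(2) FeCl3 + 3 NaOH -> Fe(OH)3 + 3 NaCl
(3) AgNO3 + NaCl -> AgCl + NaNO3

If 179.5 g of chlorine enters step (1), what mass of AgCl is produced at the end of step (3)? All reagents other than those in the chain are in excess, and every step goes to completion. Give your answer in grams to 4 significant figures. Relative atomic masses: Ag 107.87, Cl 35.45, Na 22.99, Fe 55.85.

725.7 g

M(Cl2) = 2(35.45) = 70.90 g/mol.
M(AgCl) = 107.87 + 35.45 = 143.32 g/mol.
n(Cl2) = 179.5 / 70.90 = 2.5317 mol.
Reaction (1): Cl2→FeCl3 ratio 3:2 ⇒ n(FeCl3) = 1.6878 mol.
Reaction (2): FeCl3→NaCl ratio 1:3 ⇒ n(NaCl) = 5.0635 mol.
Reaction (3): NaCl→AgCl ratio 1:1 ⇒ n(AgCl) = 5.0635 mol.
Mass of AgCl = 5.0635 × 143.32 = 725.70 g.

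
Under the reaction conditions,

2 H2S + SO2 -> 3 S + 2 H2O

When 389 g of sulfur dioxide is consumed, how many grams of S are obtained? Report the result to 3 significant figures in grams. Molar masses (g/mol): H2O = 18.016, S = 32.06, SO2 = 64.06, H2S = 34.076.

584 g

n(SO2) = 389.0 g / 64.06 g/mol = 6.072 mol.
From the equation the SO2:S mole ratio is 1:3, so n(S) = 6.072 × 3/1 = 18.22 mol.
Mass of S = 18.22 mol × 32.06 g/mol = 584.0 g.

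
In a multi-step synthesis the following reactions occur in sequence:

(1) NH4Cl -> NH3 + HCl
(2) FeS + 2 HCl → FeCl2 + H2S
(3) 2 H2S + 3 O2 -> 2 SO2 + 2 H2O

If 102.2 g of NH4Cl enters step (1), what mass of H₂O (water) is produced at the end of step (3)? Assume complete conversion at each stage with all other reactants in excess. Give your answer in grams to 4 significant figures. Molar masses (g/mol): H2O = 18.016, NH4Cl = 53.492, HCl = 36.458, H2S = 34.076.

n(NH4Cl) = 102.2 / 53.492 = 1.9106 mol.
Reaction (1): NH4Cl→HCl ratio 1:1 ⇒ n(HCl) = 1.9106 mol.
Reaction (2): HCl→H2S ratio 2:1 ⇒ n(H2S) = 0.95528 mol.
Reaction (3): H2S→H2O ratio 2:2 ⇒ n(H2O) = 0.95528 mol.
Mass of H2O = 0.95528 × 18.016 = 17.210 g.

17.21 g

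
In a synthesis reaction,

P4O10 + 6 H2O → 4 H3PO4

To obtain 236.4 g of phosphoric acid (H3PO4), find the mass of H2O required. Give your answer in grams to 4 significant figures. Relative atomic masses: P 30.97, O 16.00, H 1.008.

65.19 g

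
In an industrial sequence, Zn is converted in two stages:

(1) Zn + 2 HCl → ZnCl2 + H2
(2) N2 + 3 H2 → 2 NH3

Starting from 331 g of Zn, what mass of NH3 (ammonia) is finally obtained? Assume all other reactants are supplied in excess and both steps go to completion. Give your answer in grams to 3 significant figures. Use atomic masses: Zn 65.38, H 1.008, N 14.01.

57.5 g

M(Zn) = 65.38 g/mol.
M(NH3) = 14.01 + 3(1.008) = 17.034 g/mol.
n(Zn) = 331.0 / 65.38 = 5.063 mol.
Step 1 gives a 1:1 ratio of Zn to H2, so n(H2) = 5.063 mol.
In step 2 the H2:NH3 ratio is 3:2, so n(NH3) = 3.375 mol.
Mass of NH3 = 3.375 × 17.034 = 57.49 g.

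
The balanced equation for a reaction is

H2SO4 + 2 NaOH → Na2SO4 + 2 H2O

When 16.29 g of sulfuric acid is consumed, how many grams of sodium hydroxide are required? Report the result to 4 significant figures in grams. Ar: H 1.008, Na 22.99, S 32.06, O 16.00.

13.29 g

M(H2SO4) = 2(1.008) + 32.06 + 4(16.00) = 98.076 g/mol.
M(NaOH) = 22.99 + 16.00 + 1.008 = 39.998 g/mol.
n(H2SO4) = 16.290 g / 98.076 g/mol = 0.16610 mol.
From the equation the H2SO4:NaOH mole ratio is 1:2, so n(NaOH) = 0.16610 × 2/1 = 0.33219 mol.
Mass of NaOH = 0.33219 mol × 39.998 g/mol = 13.287 g.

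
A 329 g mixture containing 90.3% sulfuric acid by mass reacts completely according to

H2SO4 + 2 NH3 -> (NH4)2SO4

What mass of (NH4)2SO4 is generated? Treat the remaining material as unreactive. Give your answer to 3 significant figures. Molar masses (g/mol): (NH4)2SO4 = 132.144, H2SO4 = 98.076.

Mass of pure H2SO4 = 329 g × 0.903 = 297.1 g.
n(H2SO4) = 297.1 g / 98.076 g/mol = 3.029 mol.
From the equation the H2SO4:(NH4)2SO4 mole ratio is 1:1, so n((NH4)2SO4) = 3.029 × 1/1 = 3.029 mol.
Mass of (NH4)2SO4 = 3.029 mol × 132.144 g/mol = 400.3 g.

400 g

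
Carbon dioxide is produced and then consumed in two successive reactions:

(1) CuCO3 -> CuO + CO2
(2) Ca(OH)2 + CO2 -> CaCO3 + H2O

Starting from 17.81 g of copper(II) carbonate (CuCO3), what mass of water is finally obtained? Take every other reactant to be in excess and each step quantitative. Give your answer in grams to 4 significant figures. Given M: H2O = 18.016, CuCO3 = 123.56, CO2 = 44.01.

2.597 g

n(CuCO3) = 17.810 / 123.56 = 0.14414 mol.
Step 1 gives a 1:1 ratio of CuCO3 to CO2, so n(CO2) = 0.14414 mol.
In step 2 the CO2:H2O ratio is 1:1, so n(H2O) = 0.14414 mol.
Mass of H2O = 0.14414 × 18.016 = 2.5968 g.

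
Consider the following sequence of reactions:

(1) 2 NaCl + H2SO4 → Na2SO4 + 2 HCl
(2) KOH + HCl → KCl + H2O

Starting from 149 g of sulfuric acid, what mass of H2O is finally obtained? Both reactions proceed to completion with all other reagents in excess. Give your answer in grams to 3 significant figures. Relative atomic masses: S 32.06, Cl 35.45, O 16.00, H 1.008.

M(H2SO4) = 2(1.008) + 32.06 + 4(16.00) = 98.076 g/mol.
M(H2O) = 2(1.008) + 16.00 = 18.016 g/mol.
n(H2SO4) = 149.0 / 98.076 = 1.519 mol.
Step 1 gives a 1:2 ratio of H2SO4 to HCl, so n(HCl) = 3.038 mol.
In step 2 the HCl:H2O ratio is 1:1, so n(H2O) = 3.038 mol.
Mass of H2O = 3.038 × 18.016 = 54.74 g.

54.7 g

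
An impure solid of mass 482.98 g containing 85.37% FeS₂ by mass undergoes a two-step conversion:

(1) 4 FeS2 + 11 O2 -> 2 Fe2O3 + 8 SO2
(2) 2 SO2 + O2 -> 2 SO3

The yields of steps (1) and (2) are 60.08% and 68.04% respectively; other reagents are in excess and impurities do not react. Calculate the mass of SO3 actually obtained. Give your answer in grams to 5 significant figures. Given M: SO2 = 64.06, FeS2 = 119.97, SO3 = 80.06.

Pure FeS2 = 482.98 × 0.8537 = 412.320 g.
n(FeS2) = 412.320 / 119.97 = 3.43686 mol.
Step 1 (FeS2:SO2 = 4:8): theoretical n(SO2) = 6.87372 mol; at 60.08% yield, n(SO2) = 4.12973 mol.
Step 2 (SO2:SO3 = 2:2): theoretical n(SO3) = 4.12973 mol, so theoretical mass = 4.12973 × 80.06 = 330.626 g.
At 68.04% yield, actual mass of SO3 = 330.626 × 0.6804 = 224.958 g.

224.96 g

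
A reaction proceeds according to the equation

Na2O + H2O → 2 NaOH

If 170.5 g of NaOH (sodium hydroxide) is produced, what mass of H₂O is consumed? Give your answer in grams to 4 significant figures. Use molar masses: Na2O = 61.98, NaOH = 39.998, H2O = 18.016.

n(NaOH) = 170.50 g / 39.998 g/mol = 4.2627 mol.
From the equation the NaOH:H2O mole ratio is 2:1, so n(H2O) = 4.2627 × 1/2 = 2.1314 mol.
Mass of H2O = 2.1314 mol × 18.016 g/mol = 38.399 g.

38.40 g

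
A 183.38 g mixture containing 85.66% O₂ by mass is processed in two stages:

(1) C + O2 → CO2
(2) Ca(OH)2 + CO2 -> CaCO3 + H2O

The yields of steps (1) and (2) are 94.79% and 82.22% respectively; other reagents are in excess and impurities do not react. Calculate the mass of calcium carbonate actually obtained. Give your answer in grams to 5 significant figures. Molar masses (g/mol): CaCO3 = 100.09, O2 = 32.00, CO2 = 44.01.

Pure O2 = 183.38 × 0.8566 = 157.083 g.
n(O2) = 157.083 / 32.00 = 4.90885 mol.
Step 1 (O2:CO2 = 1:1): theoretical n(CO2) = 4.90885 mol; at 94.79% yield, n(CO2) = 4.65310 mol.
Step 2 (CO2:CaCO3 = 1:1): theoretical n(CaCO3) = 4.65310 mol, so theoretical mass = 4.65310 × 100.09 = 465.729 g.
At 82.22% yield, actual mass of CaCO3 = 465.729 × 0.8222 = 382.922 g.

382.92 g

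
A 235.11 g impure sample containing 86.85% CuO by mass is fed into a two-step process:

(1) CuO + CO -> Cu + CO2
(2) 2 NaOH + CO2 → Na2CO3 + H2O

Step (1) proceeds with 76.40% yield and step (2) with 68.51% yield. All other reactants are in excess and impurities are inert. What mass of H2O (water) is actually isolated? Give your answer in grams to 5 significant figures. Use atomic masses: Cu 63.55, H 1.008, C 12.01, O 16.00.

24.205 g

Pure CuO = 235.11 × 0.8685 = 204.193 g.
M(CuO) = 63.55 + 16.00 = 79.55 g/mol.
M(H2O) = 2(1.008) + 16.00 = 18.016 g/mol.
n(CuO) = 204.193 / 79.55 = 2.56685 mol.
Step 1 (CuO:CO2 = 1:1): theoretical n(CO2) = 2.56685 mol; at 76.40% yield, n(CO2) = 1.96107 mol.
Step 2 (CO2:H2O = 1:1): theoretical n(H2O) = 1.96107 mol, so theoretical mass = 1.96107 × 18.016 = 35.3307 g.
At 68.51% yield, actual mass of H2O = 35.3307 × 0.6851 = 24.2051 g.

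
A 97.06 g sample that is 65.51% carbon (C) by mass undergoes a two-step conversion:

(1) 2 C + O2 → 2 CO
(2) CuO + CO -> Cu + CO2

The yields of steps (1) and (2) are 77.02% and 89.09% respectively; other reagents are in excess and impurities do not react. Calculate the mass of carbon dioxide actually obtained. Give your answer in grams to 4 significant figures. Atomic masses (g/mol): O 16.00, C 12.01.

Pure C = 97.06 × 0.6551 = 63.584 g.
M(C) = 12.01 g/mol.
M(CO2) = 12.01 + 2(16.00) = 44.01 g/mol.
n(C) = 63.584 / 12.01 = 5.2943 mol.
Step 1 (C:CO = 2:2): theoretical n(CO) = 5.2943 mol; at 77.02% yield, n(CO) = 4.0776 mol.
Step 2 (CO:CO2 = 1:1): theoretical n(CO2) = 4.0776 mol, so theoretical mass = 4.0776 × 44.01 = 179.46 g.
At 89.09% yield, actual mass of CO2 = 179.46 × 0.8909 = 159.88 g.

159.9 g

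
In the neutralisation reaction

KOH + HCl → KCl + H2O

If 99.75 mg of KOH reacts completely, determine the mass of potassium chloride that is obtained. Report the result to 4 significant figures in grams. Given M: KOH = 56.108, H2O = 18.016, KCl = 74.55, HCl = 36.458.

Convert: 99.75 mg = 0.099750 g.
n(KOH) = 0.099750 g / 56.108 g/mol = 0.0017778 mol.
From the equation the KOH:KCl mole ratio is 1:1, so n(KCl) = 0.0017778 × 1/1 = 0.0017778 mol.
Mass of KCl = 0.0017778 mol × 74.55 g/mol = 0.13254 g.

0.1325 g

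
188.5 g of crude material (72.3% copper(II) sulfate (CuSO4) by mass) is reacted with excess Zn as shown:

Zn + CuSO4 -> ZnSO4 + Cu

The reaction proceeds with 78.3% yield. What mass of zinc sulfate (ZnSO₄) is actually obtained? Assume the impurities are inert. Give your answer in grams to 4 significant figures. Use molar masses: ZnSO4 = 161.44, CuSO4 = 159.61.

Pure CuSO4 available = 188.5 g × 0.723 = 136.29 g.
n(CuSO4) = 136.29 g / 159.61 g/mol = 0.85387 mol.
From the equation the CuSO4:ZnSO4 mole ratio is 1:1, so n(ZnSO4) = 0.85387 × 1/1 = 0.85387 mol.
Mass of ZnSO4 = 0.85387 mol × 161.44 g/mol = 137.85 g.
Actual mass collected = 137.85 g × 0.783 = 107.94 g.

107.9 g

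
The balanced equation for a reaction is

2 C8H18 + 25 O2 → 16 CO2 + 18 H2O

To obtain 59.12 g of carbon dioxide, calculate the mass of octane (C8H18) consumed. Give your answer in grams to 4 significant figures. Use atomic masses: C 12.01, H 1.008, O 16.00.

M(CO2) = 12.01 + 2(16.00) = 44.01 g/mol.
M(C8H18) = 8(12.01) + 18(1.008) = 114.224 g/mol.
n(CO2) = 59.120 g / 44.01 g/mol = 1.3433 mol.
From the equation the CO2:C8H18 mole ratio is 16:2, so n(C8H18) = 1.3433 × 2/16 = 0.16792 mol.
Mass of C8H18 = 0.16792 mol × 114.224 g/mol = 19.180 g.

19.18 g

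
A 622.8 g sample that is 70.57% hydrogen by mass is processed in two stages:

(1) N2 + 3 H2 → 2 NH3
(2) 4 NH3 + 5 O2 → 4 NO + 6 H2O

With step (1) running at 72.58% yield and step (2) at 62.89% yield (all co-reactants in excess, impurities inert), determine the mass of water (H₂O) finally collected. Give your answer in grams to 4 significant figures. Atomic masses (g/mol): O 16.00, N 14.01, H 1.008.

1793 g

Pure H2 = 622.8 × 0.7057 = 439.51 g.
M(H2) = 2(1.008) = 2.016 g/mol.
M(H2O) = 2(1.008) + 16.00 = 18.016 g/mol.
n(H2) = 439.51 / 2.016 = 218.01 mol.
Step 1 (H2:NH3 = 3:2): theoretical n(NH3) = 145.34 mol; at 72.58% yield, n(NH3) = 105.49 mol.
Step 2 (NH3:H2O = 4:6): theoretical n(H2O) = 158.23 mol, so theoretical mass = 158.23 × 18.016 = 2850.7 g.
At 62.89% yield, actual mass of H2O = 2850.7 × 0.6289 = 1792.8 g.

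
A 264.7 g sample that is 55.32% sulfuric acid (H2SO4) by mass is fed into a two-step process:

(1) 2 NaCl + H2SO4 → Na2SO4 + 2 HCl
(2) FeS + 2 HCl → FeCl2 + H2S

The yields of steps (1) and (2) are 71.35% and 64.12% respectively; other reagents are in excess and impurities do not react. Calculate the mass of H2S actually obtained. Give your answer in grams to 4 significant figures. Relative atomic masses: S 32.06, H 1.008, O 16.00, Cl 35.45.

Pure H2SO4 = 264.7 × 0.5532 = 146.43 g.
M(H2SO4) = 2(1.008) + 32.06 + 4(16.00) = 98.076 g/mol.
M(H2S) = 2(1.008) + 32.06 = 34.076 g/mol.
n(H2SO4) = 146.43 / 98.076 = 1.4930 mol.
Step 1 (H2SO4:HCl = 1:2): theoretical n(HCl) = 2.9861 mol; at 71.35% yield, n(HCl) = 2.1306 mol.
Step 2 (HCl:H2S = 2:1): theoretical n(H2S) = 1.0653 mol, so theoretical mass = 1.0653 × 34.076 = 36.301 g.
At 64.12% yield, actual mass of H2S = 36.301 × 0.6412 = 23.276 g.

23.28 g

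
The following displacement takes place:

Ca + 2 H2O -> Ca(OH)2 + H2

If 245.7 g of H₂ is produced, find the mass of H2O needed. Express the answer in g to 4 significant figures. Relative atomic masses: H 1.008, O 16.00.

4391 g

M(H2) = 2(1.008) = 2.016 g/mol.
M(H2O) = 2(1.008) + 16.00 = 18.016 g/mol.
n(H2) = 245.70 g / 2.016 g/mol = 121.88 mol.
From the equation the H2:H2O mole ratio is 1:2, so n(H2O) = 121.88 × 2/1 = 243.75 mol.
Mass of H2O = 243.75 mol × 18.016 g/mol = 4391.4 g.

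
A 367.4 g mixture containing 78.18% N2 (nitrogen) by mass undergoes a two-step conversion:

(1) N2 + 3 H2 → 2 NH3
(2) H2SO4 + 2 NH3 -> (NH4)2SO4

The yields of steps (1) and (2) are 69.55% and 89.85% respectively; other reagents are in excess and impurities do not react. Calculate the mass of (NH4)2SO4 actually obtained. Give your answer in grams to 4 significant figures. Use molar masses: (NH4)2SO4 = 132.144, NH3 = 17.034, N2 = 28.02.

Pure N2 = 367.4 × 0.7818 = 287.23 g.
n(N2) = 287.23 / 28.02 = 10.251 mol.
Step 1 (N2:NH3 = 1:2): theoretical n(NH3) = 20.502 mol; at 69.55% yield, n(NH3) = 14.259 mol.
Step 2 (NH3:(NH4)2SO4 = 2:1): theoretical n((NH4)2SO4) = 7.1296 mol, so theoretical mass = 7.1296 × 132.144 = 942.13 g.
At 89.85% yield, actual mass of (NH4)2SO4 = 942.13 × 0.8985 = 846.50 g.

846.5 g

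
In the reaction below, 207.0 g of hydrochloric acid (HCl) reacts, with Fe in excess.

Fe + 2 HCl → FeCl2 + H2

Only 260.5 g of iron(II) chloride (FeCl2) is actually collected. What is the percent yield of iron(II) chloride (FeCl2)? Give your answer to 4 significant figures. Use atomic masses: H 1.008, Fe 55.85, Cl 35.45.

M(HCl) = 1.008 + 35.45 = 36.458 g/mol.
M(FeCl2) = 55.85 + 2(35.45) = 126.75 g/mol.
n(HCl) = 207.00 g / 36.458 g/mol = 5.6778 mol.
From the equation the HCl:FeCl2 mole ratio is 2:1, so n(FeCl2) = 5.6778 × 1/2 = 2.8389 mol.
Mass of FeCl2 = 2.8389 mol × 126.75 g/mol = 359.83 g.
This is the theoretical yield. Percent yield = 260.5 g / 359.83 g × 100% = 72.396%.

72.40 %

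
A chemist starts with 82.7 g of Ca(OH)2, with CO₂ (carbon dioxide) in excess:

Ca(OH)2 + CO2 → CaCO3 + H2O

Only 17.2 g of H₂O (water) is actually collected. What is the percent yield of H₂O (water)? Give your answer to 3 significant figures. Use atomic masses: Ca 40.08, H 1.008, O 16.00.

85.5 %

M(Ca(OH)2) = 40.08 + 2(16.00) + 2(1.008) = 74.096 g/mol.
M(H2O) = 2(1.008) + 16.00 = 18.016 g/mol.
n(Ca(OH)2) = 82.70 g / 74.096 g/mol = 1.116 mol.
From the equation the Ca(OH)2:H2O mole ratio is 1:1, so n(H2O) = 1.116 × 1/1 = 1.116 mol.
Mass of H2O = 1.116 mol × 18.016 g/mol = 20.11 g.
This is the theoretical yield. Percent yield = 17.2 g / 20.11 g × 100% = 85.54%.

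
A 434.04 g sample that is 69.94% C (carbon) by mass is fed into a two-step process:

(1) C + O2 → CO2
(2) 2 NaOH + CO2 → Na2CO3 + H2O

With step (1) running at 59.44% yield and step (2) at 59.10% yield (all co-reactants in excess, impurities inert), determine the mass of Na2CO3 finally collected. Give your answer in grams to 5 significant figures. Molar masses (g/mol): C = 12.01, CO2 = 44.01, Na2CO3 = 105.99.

Pure C = 434.04 × 0.6994 = 303.568 g.
n(C) = 303.568 / 12.01 = 25.2762 mol.
Step 1 (C:CO2 = 1:1): theoretical n(CO2) = 25.2762 mol; at 59.44% yield, n(CO2) = 15.0242 mol.
Step 2 (CO2:Na2CO3 = 1:1): theoretical n(Na2CO3) = 15.0242 mol, so theoretical mass = 15.0242 × 105.99 = 1592.41 g.
At 59.10% yield, actual mass of Na2CO3 = 1592.41 × 0.5910 = 941.117 g.

941.12 g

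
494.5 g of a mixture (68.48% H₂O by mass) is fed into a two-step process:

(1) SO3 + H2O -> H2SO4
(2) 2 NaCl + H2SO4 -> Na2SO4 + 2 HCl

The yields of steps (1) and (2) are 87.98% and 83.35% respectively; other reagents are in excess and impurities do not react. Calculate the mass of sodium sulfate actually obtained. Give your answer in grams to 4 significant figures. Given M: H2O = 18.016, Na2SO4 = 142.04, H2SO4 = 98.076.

1958 g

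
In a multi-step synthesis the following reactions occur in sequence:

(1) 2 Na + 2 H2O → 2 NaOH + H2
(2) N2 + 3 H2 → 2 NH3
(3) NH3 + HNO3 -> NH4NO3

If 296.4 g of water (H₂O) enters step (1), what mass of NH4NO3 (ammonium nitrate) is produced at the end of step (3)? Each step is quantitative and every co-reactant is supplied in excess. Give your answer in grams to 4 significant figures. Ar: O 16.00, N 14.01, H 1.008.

439.0 g

M(H2O) = 2(1.008) + 16.00 = 18.016 g/mol.
M(NH4NO3) = 2(14.01) + 4(1.008) + 3(16.00) = 80.052 g/mol.
n(H2O) = 296.4 / 18.016 = 16.452 mol.
Reaction (1): H2O→H2 ratio 2:1 ⇒ n(H2) = 8.2260 mol.
Reaction (2): H2→NH3 ratio 3:2 ⇒ n(NH3) = 5.4840 mol.
Reaction (3): NH3→NH4NO3 ratio 1:1 ⇒ n(NH4NO3) = 5.4840 mol.
Mass of NH4NO3 = 5.4840 × 80.052 = 439.01 g.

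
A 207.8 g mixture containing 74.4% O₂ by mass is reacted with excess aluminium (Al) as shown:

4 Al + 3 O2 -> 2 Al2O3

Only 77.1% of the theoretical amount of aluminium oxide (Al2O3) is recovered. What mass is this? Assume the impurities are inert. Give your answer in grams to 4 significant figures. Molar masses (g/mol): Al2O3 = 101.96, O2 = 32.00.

253.2 g

Pure O2 available = 207.8 g × 0.744 = 154.60 g.
n(O2) = 154.60 g / 32.00 g/mol = 4.8314 mol.
From the equation the O2:Al2O3 mole ratio is 3:2, so n(Al2O3) = 4.8314 × 2/3 = 3.2209 mol.
Mass of Al2O3 = 3.2209 mol × 101.96 g/mol = 328.40 g.
Actual mass collected = 328.40 g × 0.771 = 253.20 g.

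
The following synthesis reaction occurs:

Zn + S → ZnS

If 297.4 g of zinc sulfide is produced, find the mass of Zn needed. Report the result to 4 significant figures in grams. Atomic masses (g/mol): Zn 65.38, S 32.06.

M(ZnS) = 65.38 + 32.06 = 97.44 g/mol.
M(Zn) = 65.38 g/mol.
n(ZnS) = 297.40 g / 97.44 g/mol = 3.0521 mol.
From the equation the ZnS:Zn mole ratio is 1:1, so n(Zn) = 3.0521 × 1/1 = 3.0521 mol.
Mass of Zn = 3.0521 mol × 65.38 g/mol = 199.55 g.

199.5 g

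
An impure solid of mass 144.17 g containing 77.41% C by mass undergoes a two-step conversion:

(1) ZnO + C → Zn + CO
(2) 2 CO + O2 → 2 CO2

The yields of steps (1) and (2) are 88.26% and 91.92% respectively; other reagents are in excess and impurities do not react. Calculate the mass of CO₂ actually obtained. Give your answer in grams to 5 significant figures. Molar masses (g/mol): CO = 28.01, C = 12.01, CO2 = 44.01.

Pure C = 144.17 × 0.7741 = 111.602 g.
n(C) = 111.602 / 12.01 = 9.29242 mol.
Step 1 (C:CO = 1:1): theoretical n(CO) = 9.29242 mol; at 88.26% yield, n(CO) = 8.20149 mol.
Step 2 (CO:CO2 = 2:2): theoretical n(CO2) = 8.20149 mol, so theoretical mass = 8.20149 × 44.01 = 360.948 g.
At 91.92% yield, actual mass of CO2 = 360.948 × 0.9192 = 331.783 g.

331.78 g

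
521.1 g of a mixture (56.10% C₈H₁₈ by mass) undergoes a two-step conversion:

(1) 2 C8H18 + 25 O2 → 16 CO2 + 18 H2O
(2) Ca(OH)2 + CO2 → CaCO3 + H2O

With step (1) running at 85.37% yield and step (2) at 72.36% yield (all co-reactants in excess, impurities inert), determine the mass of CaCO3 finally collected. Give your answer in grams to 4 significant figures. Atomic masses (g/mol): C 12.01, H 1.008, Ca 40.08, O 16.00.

1266 g

Pure C8H18 = 521.1 × 0.5610 = 292.34 g.
M(C8H18) = 8(12.01) + 18(1.008) = 114.224 g/mol.
M(CaCO3) = 40.08 + 12.01 + 3(16.00) = 100.09 g/mol.
n(C8H18) = 292.34 / 114.224 = 2.5593 mol.
Step 1 (C8H18:CO2 = 2:16): theoretical n(CO2) = 20.475 mol; at 85.37% yield, n(CO2) = 17.479 mol.
Step 2 (CO2:CaCO3 = 1:1): theoretical n(CaCO3) = 17.479 mol, so theoretical mass = 17.479 × 100.09 = 1749.5 g.
At 72.36% yield, actual mass of CaCO3 = 1749.5 × 0.7236 = 1265.9 g.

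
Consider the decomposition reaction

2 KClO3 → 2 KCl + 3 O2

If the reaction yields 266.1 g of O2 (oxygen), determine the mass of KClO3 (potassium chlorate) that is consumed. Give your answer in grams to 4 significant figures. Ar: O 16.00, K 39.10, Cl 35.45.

M(O2) = 2(16.00) = 32.00 g/mol.
M(KClO3) = 39.10 + 35.45 + 3(16.00) = 122.55 g/mol.
n(O2) = 266.10 g / 32.00 g/mol = 8.3156 mol.
From the equation the O2:KClO3 mole ratio is 3:2, so n(KClO3) = 8.3156 × 2/3 = 5.5438 mol.
Mass of KClO3 = 5.5438 mol × 122.55 g/mol = 679.39 g.

679.4 g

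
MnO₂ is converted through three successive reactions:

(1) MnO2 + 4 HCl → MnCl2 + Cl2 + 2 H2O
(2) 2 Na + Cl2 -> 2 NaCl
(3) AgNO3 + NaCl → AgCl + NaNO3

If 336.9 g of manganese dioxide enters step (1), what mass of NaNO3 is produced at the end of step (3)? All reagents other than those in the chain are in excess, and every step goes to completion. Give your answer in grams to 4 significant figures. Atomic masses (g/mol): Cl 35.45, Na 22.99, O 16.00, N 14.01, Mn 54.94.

658.8 g

M(MnO2) = 54.94 + 2(16.00) = 86.94 g/mol.
M(NaNO3) = 22.99 + 14.01 + 3(16.00) = 85.00 g/mol.
n(MnO2) = 336.9 / 86.94 = 3.8751 mol.
Reaction (1): MnO2→Cl2 ratio 1:1 ⇒ n(Cl2) = 3.8751 mol.
Reaction (2): Cl2→NaCl ratio 1:2 ⇒ n(NaCl) = 7.7502 mol.
Reaction (3): NaCl→NaNO3 ratio 1:1 ⇒ n(NaNO3) = 7.7502 mol.
Mass of NaNO3 = 7.7502 × 85.00 = 658.76 g.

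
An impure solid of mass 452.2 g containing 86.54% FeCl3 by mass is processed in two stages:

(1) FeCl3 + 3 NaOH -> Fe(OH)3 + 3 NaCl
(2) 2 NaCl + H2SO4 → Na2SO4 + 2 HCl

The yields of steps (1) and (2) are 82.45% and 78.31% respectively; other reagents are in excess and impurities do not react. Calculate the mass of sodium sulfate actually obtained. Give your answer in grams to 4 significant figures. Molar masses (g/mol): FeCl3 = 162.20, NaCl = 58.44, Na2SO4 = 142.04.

Pure FeCl3 = 452.2 × 0.8654 = 391.33 g.
n(FeCl3) = 391.33 / 162.20 = 2.4127 mol.
Step 1 (FeCl3:NaCl = 1:3): theoretical n(NaCl) = 7.2380 mol; at 82.45% yield, n(NaCl) = 5.9677 mol.
Step 2 (NaCl:Na2SO4 = 2:1): theoretical n(Na2SO4) = 2.9839 mol, so theoretical mass = 2.9839 × 142.04 = 423.83 g.
At 78.31% yield, actual mass of Na2SO4 = 423.83 × 0.7831 = 331.90 g.

331.9 g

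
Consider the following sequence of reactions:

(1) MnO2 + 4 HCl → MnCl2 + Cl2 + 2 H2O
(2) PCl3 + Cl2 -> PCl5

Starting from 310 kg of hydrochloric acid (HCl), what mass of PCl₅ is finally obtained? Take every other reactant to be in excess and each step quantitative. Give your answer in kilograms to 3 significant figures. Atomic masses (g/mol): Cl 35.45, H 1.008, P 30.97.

443 kg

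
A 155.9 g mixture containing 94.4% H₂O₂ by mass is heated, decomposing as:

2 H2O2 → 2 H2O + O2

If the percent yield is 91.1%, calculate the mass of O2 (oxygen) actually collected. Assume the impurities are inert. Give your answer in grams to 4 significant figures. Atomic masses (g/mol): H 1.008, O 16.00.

63.06 g

Pure H2O2 available = 155.9 g × 0.944 = 147.17 g.
M(H2O2) = 2(1.008) + 2(16.00) = 34.016 g/mol.
M(O2) = 2(16.00) = 32.00 g/mol.
n(H2O2) = 147.17 g / 34.016 g/mol = 4.3265 mol.
From the equation the H2O2:O2 mole ratio is 2:1, so n(O2) = 4.3265 × 1/2 = 2.1632 mol.
Mass of O2 = 2.1632 mol × 32.00 g/mol = 69.224 g.
Actual mass collected = 69.224 g × 0.911 = 63.063 g.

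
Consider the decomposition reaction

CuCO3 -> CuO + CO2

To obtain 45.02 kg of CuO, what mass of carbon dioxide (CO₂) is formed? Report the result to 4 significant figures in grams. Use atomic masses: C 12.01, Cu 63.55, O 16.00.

24910 g

M(CuO) = 63.55 + 16.00 = 79.55 g/mol.
M(CO2) = 12.01 + 2(16.00) = 44.01 g/mol.
Convert: 45.02 kg = 45020 g.
n(CuO) = 45020 g / 79.55 g/mol = 565.93 mol.
From the equation the CuO:CO2 mole ratio is 1:1, so n(CO2) = 565.93 × 1/1 = 565.93 mol.
Mass of CO2 = 565.93 mol × 44.01 g/mol = 24907 g.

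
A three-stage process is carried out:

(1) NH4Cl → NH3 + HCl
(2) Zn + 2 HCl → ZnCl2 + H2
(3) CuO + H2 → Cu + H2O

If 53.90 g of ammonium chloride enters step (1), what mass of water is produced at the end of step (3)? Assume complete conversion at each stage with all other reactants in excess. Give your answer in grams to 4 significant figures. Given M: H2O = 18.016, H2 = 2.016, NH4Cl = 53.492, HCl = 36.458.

n(NH4Cl) = 53.90 / 53.492 = 1.0076 mol.
Reaction (1): NH4Cl→HCl ratio 1:1 ⇒ n(HCl) = 1.0076 mol.
Reaction (2): HCl→H2 ratio 2:1 ⇒ n(H2) = 0.50381 mol.
Reaction (3): H2→H2O ratio 1:1 ⇒ n(H2O) = 0.50381 mol.
Mass of H2O = 0.50381 × 18.016 = 9.0767 g.

9.077 g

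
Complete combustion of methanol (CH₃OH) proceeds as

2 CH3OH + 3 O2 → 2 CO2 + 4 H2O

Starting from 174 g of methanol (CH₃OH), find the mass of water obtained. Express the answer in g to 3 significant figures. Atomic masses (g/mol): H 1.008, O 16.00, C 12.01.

196 g

M(CH3OH) = 12.01 + 4(1.008) + 16.00 = 32.042 g/mol.
M(H2O) = 2(1.008) + 16.00 = 18.016 g/mol.
n(CH3OH) = 174.0 g / 32.042 g/mol = 5.430 mol.
From the equation the CH3OH:H2O mole ratio is 2:4, so n(H2O) = 5.430 × 4/2 = 10.86 mol.
Mass of H2O = 10.86 mol × 18.016 g/mol = 195.7 g.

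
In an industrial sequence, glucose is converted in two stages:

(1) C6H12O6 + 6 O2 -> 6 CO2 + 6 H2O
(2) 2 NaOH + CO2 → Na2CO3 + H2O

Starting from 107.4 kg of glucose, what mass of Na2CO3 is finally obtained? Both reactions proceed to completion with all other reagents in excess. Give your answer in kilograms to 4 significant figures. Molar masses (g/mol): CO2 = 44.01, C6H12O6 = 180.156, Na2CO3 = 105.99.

379.1 kg

107.4 kg = 107400 g.
n(C6H12O6) = 107400 / 180.156 = 596.15 mol.
Step 1 gives a 1:6 ratio of C6H12O6 to CO2, so n(CO2) = 3576.9 mol.
In step 2 the CO2:Na2CO3 ratio is 1:1, so n(Na2CO3) = 3576.9 mol.
Mass of Na2CO3 = 3576.9 × 105.99 = 379120 g = 379.1 kg.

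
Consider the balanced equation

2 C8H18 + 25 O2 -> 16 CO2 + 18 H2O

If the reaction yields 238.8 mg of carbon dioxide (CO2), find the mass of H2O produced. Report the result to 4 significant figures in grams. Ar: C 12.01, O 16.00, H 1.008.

0.1100 g

M(CO2) = 12.01 + 2(16.00) = 44.01 g/mol.
M(H2O) = 2(1.008) + 16.00 = 18.016 g/mol.
Convert: 238.8 mg = 0.23880 g.
n(CO2) = 0.23880 g / 44.01 g/mol = 0.0054260 mol.
From the equation the CO2:H2O mole ratio is 16:18, so n(H2O) = 0.0054260 × 18/16 = 0.0061043 mol.
Mass of H2O = 0.0061043 mol × 18.016 g/mol = 0.10997 g.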